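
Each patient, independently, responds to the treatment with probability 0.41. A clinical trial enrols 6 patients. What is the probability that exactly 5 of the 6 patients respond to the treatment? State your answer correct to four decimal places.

X ~ Binomial(n=6, p=0.41).
P(X=5) = C(6,5) · p^5 · (1−p)^1
= 6 · 0.011586 · 0.59 = 0.041013

0.0410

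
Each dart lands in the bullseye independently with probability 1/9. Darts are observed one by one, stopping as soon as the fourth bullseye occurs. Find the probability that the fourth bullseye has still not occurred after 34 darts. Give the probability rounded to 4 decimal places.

0.4686

Needing more than 34 darts ⇔ fewer than 4 successes in the first 34. With X ~ Binomial(34, 0.111111), P(Y > 34) = P(X ≤ 3).
  k=0: C(34,0)·0.111111^0·0.888889^34 = 0.018231
  k=1: C(34,1)·0.111111^1·0.888889^33 = 0.077482
  k=2: C(34,2)·0.111111^2·0.888889^32 = 0.159807
  k=3: C(34,3)·0.111111^3·0.888889^31 = 0.213077
P(X ≤ 3) = 0.468598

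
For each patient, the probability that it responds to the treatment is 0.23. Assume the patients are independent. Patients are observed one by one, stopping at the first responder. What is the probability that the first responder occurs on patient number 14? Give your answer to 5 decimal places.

Geometric (trials to first success), p = 0.23.
P(Y = 14) = (1−p)^13 · p = 0.033449 · 0.23 = 0.0076932

0.00769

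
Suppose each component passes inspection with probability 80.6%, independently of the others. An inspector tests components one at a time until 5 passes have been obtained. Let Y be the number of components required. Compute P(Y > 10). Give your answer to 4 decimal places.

0.0054

Needing more than 10 components ⇔ fewer than 5 successes in the first 10. With X ~ Binomial(10, 0.806), P(Y > 10) = P(X ≤ 4).
  k=0: C(10,0)·0.806^0·0.194^10 = 0.000000
  k=1: C(10,1)·0.806^1·0.194^9 = 0.000003
  k=2: C(10,2)·0.806^2·0.194^8 = 0.000059
  k=3: C(10,3)·0.806^3·0.194^7 = 0.000650
  k=4: C(10,4)·0.806^4·0.194^6 = 0.004725
P(X ≤ 4) = 0.005436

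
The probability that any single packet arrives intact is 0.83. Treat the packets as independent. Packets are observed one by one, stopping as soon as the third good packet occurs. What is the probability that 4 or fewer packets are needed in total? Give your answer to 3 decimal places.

Finishing within 4 packets ⇔ at least 3 successes in the first 4. With X ~ Binomial(4, 0.83), P(Y ≤ 4) = 1 − P(X ≤ 2).
  k=0: C(4,0)·0.83^0·0.17^4 = 0.00084
  k=1: C(4,1)·0.83^1·0.17^3 = 0.01631
  k=2: C(4,2)·0.83^2·0.17^2 = 0.11946
1 − 0.13660 = 0.86340

0.863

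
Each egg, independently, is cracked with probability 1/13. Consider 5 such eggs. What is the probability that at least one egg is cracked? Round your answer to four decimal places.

0.3298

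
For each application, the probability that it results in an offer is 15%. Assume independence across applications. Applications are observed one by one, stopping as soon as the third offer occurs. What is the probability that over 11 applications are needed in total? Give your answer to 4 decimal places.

0.7788

Needing more than 11 applications ⇔ fewer than 3 successes in the first 11. With X ~ Binomial(11, 0.15), P(Y > 11) = P(X ≤ 2).
  k=0: C(11,0)·0.15^0·0.85^11 = 0.167343
  k=1: C(11,1)·0.15^1·0.85^10 = 0.324843
  k=2: C(11,2)·0.15^2·0.85^9 = 0.286626
P(X ≤ 2) = 0.778812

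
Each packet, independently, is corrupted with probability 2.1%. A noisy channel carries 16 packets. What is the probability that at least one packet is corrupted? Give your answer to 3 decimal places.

0.288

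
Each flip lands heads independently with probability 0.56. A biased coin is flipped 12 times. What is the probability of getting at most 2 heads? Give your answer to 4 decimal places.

X ~ Binomial(12, 0.56); P(X ≤ 2) = Σ C(12,k) p^k (1−p)^(12−k) over k:
  k=0: C(12,0)·0.56^0·0.44^12 = 0.000053
  k=1: C(12,1)·0.56^1·0.44^11 = 0.000804
  k=2: C(12,2)·0.56^2·0.44^10 = 0.005629
Total = 0.006486

0.0065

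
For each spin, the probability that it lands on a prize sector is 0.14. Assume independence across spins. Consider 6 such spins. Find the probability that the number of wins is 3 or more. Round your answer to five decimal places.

X ~ Binomial(6, 0.14); P(X ≥ 3) = Σ C(6,k) p^k (1−p)^(6−k) over k:
  k=3: C(6,3)·0.14^3·0.86^3 = 0.0349068
  k=4: C(6,4)·0.14^4·0.86^2 = 0.0042619
  k=5: C(6,5)·0.14^5·0.86^1 = 0.0002775
  k=6: C(6,6)·0.14^6·0.86^0 = 0.0000075
Total = 0.0394537

0.03945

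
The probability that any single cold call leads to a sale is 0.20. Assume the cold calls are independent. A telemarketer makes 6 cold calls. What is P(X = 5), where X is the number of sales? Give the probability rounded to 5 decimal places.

X ~ Binomial(n=6, p=0.20).
P(X=5) = C(6,5) · p^5 · (1−p)^1
= 6 · 0.00032 · 0.8 = 0.0015360

0.00154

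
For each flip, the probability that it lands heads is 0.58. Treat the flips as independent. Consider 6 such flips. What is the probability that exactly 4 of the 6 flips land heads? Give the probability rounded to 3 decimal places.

0.299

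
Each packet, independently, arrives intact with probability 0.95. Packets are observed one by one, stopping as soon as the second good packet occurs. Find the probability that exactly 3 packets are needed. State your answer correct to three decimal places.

Y = trial on which the second success occurs; negative binomial, r=2, p=0.95.
P(Y=3) = C(2,1) · p^2 · (1−p)^1
= 2 · 0.9025 · 0.05 = 0.09025

0.090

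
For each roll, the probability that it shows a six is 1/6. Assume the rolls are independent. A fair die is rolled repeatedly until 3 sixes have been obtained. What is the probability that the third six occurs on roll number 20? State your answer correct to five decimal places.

0.03568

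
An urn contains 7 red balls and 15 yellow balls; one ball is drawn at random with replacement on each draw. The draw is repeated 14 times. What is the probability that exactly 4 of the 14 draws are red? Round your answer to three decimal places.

X ~ Binomial(n=14, p=0.318182).
P(X=4) = C(14,4) · p^4 · (1−p)^10
= 1001 · 0.010249 · 0.021711 = 0.22275

0.223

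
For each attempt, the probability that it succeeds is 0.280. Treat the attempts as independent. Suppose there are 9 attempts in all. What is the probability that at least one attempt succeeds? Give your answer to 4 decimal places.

0.9480

P(at least one) = 1 − P(none) = 1 − (1 − 0.28)^9
= 1 − 0.051999 = 0.948001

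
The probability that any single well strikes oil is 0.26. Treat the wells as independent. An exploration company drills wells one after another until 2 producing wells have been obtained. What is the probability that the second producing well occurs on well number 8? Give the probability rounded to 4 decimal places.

Y = trial on which the second success occurs; negative binomial, r=2, p=0.26.
P(Y=8) = C(7,1) · p^2 · (1−p)^6
= 7 · 0.0676 · 0.16421 = 0.077703

0.0777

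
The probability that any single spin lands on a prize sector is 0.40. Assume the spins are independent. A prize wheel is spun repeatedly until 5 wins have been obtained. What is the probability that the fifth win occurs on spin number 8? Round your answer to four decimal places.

0.0774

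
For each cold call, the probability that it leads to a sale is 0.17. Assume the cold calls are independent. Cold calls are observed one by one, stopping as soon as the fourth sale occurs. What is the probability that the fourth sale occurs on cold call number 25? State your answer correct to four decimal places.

Y = trial on which the fourth success occurs; negative binomial, r=4, p=0.17.
P(Y=25) = C(24,3) · p^4 · (1−p)^21
= 2024 · 0.00083521 · 0.019982 = 0.033779

0.0338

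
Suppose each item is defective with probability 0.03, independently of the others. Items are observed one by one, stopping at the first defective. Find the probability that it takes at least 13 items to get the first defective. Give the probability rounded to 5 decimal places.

0.69384

Y = number of items to the first success; geometric, p = 0.03.
P(Y > 12) = P(first 12 all fail) = (1−p)^12 = 0.6938424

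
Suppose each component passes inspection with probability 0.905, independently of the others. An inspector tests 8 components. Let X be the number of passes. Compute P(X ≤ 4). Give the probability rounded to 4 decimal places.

X ~ Binomial(8, 0.905); P(X ≤ 4) = Σ C(8,k) p^k (1−p)^(8−k) over k:
  k=0: C(8,0)·0.905^0·0.095^8 = 0.000000
  k=1: C(8,1)·0.905^1·0.095^7 = 0.000001
  k=2: C(8,2)·0.905^2·0.095^6 = 0.000017
  k=3: C(8,3)·0.905^3·0.095^5 = 0.000321
  k=4: C(8,4)·0.905^4·0.095^4 = 0.003825
Total = 0.004163

0.0042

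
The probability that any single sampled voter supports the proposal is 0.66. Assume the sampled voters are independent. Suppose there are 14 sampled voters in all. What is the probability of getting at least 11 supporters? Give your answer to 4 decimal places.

X ~ Binomial(14, 0.66); P(X ≥ 11) = Σ C(14,k) p^k (1−p)^(14−k) over k:
  k=11: C(14,11)·0.66^11·0.34^3 = 0.148089
  k=12: C(14,12)·0.66^12·0.34^2 = 0.071866
  k=13: C(14,13)·0.66^13·0.34^1 = 0.021462
  k=14: C(14,14)·0.66^14·0.34^0 = 0.002976
Total = 0.244393

0.2444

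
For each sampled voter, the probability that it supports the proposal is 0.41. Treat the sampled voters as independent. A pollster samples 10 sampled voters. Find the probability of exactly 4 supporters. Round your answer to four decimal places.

X ~ Binomial(n=10, p=0.41).
P(X=4) = C(10,4) · p^4 · (1−p)^6
= 210 · 0.028258 · 0.042181 = 0.250303

0.2503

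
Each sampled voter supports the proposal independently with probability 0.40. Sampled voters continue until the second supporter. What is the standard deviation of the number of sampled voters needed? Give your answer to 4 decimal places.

Y = total sampled voters until the second success; negative binomial with r=2, p=0.40.
SD(Y) = √[r(1−p)/p²] = √(7.500000) = 2.738613

2.7386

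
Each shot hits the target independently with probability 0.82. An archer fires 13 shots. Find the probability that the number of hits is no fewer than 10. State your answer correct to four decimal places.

X ~ Binomial(13, 0.82); P(X ≥ 10) = Σ C(13,k) p^k (1−p)^(13−k) over k:
  k=10: C(13,10)·0.82^10·0.18^3 = 0.229257
  k=11: C(13,11)·0.82^11·0.18^2 = 0.284834
  k=12: C(13,12)·0.82^12·0.18^1 = 0.216263
  k=13: C(13,13)·0.82^13·0.18^0 = 0.075784
Total = 0.806138

0.8061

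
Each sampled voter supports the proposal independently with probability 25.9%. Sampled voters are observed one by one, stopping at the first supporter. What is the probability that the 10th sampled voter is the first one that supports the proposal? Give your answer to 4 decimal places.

Geometric (trials to first success), p = 0.259.
P(Y = 10) = (1−p)^9 · p = 0.067354 · 0.259 = 0.017445

0.0174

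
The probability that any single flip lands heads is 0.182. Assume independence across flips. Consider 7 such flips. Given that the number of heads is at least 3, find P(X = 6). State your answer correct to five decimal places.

X ~ Binomial(7, 0.182). Want P(X=6 | X≥3) = P(X=6) / P(X≥3).
P(X=6) = C(7,6)·0.182^6·0.818^1 = 0.0002081
P(X≥3) = 1 − 0.2450604 − 0.3816711 − 0.2547584 = 0.1185101
Ratio = 0.0002081 / 0.1185101 = 0.0017560

0.00176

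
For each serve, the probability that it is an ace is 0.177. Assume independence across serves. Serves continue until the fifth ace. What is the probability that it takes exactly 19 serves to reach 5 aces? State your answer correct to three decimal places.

0.035

Y = trial on which the fifth success occurs; negative binomial, r=5, p=0.177.
P(Y=19) = C(18,4) · p^5 · (1−p)^14
= 3060 · 0.00017373 · 0.065403 = 0.03477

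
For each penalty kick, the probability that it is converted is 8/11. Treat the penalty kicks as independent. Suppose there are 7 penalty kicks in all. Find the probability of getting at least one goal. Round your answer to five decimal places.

P(at least one) = 1 − P(none) = 1 − (1 − 0.727273)^7
= 1 − 0.0001122 = 0.9998878

0.99989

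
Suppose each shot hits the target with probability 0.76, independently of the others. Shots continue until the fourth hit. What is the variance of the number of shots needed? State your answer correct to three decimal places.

1.662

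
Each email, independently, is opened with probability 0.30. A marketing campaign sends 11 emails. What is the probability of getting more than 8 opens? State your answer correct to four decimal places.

0.0006

X ~ Binomial(11, 0.30); P(X ≥ 9) = Σ C(11,k) p^k (1−p)^(11−k) over k:
  k=9: C(11,9)·0.30^9·0.70^2 = 0.000530
  k=10: C(11,10)·0.30^10·0.70^1 = 0.000045
  k=11: C(11,11)·0.30^11·0.70^0 = 0.000002
Total = 0.000578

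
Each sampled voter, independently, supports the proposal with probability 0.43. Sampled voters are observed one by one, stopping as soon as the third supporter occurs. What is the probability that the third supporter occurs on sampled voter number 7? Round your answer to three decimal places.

0.126

Y = trial on which the third success occurs; negative binomial, r=3, p=0.43.
P(Y=7) = C(6,2) · p^3 · (1−p)^4
= 15 · 0.079507 · 0.10556 = 0.12589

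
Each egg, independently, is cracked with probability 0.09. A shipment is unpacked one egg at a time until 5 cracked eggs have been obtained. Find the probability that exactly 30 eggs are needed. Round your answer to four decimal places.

0.0133

Y = trial on which the fifth success occurs; negative binomial, r=5, p=0.09.
P(Y=30) = C(29,4) · p^5 · (1−p)^25
= 23751 · 5.9049e-06 · 0.094631 = 0.013272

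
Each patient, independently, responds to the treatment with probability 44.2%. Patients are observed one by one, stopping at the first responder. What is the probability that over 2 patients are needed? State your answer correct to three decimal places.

Y = number of patients to the first success; geometric, p = 0.442.
P(Y > 2) = P(first 2 all fail) = (1−p)^2 = 0.31136

0.311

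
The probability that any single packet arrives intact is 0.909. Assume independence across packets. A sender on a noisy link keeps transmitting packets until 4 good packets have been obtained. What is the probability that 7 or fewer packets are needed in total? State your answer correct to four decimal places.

Finishing within 7 packets ⇔ at least 4 successes in the first 7. With X ~ Binomial(7, 0.909), P(Y ≤ 7) = 1 − P(X ≤ 3).
  k=0: C(7,0)·0.909^0·0.091^7 = 0.000000
  k=1: C(7,1)·0.909^1·0.091^6 = 0.000004
  k=2: C(7,2)·0.909^2·0.091^5 = 0.000108
  k=3: C(7,3)·0.909^3·0.091^4 = 0.001803
1 − 0.001915 = 0.998085

0.9981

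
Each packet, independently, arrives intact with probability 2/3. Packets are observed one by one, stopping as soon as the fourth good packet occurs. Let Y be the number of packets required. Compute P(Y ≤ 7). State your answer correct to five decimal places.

0.82670

Finishing within 7 packets ⇔ at least 4 successes in the first 7. With X ~ Binomial(7, 0.666667), P(Y ≤ 7) = 1 − P(X ≤ 3).
  k=0: C(7,0)·0.666667^0·0.333333^7 = 0.0004572
  k=1: C(7,1)·0.666667^1·0.333333^6 = 0.0064015
  k=2: C(7,2)·0.666667^2·0.333333^5 = 0.0384088
  k=3: C(7,3)·0.666667^3·0.333333^4 = 0.1280293
1 − 0.1732968 = 0.8267032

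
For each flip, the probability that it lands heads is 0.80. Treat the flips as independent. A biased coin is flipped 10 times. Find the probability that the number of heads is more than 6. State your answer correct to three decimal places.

0.879

X ~ Binomial(10, 0.80); P(X ≥ 7) = Σ C(10,k) p^k (1−p)^(10−k) over k:
  k=7: C(10,7)·0.80^7·0.20^3 = 0.20133
  k=8: C(10,8)·0.80^8·0.20^2 = 0.30199
  k=9: C(10,9)·0.80^9·0.20^1 = 0.26844
  k=10: C(10,10)·0.80^10·0.20^0 = 0.10737
Total = 0.87913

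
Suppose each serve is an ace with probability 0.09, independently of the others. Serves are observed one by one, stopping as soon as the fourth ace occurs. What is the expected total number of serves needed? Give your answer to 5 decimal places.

Y = total serves until the fourth success; negative binomial with r=4, p=0.09.
E[Y] = r / p = 4 / 0.09 = 44.4444444

44.44444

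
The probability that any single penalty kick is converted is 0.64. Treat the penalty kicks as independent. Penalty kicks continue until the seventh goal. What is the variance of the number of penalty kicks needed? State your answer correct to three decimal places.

6.152

Y = total penalty kicks until the seventh success; negative binomial with r=7, p=0.64.
Var(Y) = r(1−p)/p² = 7·0.36 / 0.64² = 6.15234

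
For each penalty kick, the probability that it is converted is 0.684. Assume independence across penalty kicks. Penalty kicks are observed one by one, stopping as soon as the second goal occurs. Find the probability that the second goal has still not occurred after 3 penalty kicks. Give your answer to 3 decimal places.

0.236

Needing more than 3 penalty kicks ⇔ fewer than 2 successes in the first 3. With X ~ Binomial(3, 0.684), P(Y > 3) = P(X ≤ 1).
  k=0: C(3,0)·0.684^0·0.316^3 = 0.03155
  k=1: C(3,1)·0.684^1·0.316^2 = 0.20490
P(X ≤ 1) = 0.23646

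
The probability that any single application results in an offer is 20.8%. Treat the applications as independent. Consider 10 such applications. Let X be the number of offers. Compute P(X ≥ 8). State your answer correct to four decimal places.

X ~ Binomial(10, 0.208); P(X ≥ 8) = Σ C(10,k) p^k (1−p)^(10−k) over k:
  k=8: C(10,8)·0.208^8·0.792^2 = 0.000099
  k=9: C(10,9)·0.208^9·0.792^1 = 0.000006
  k=10: C(10,10)·0.208^10·0.792^0 = 0.000000
Total = 0.000105

0.0001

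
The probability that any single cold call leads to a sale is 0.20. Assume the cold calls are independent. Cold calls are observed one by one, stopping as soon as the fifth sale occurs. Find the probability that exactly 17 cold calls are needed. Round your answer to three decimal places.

0.040

Y = trial on which the fifth success occurs; negative binomial, r=5, p=0.20.
P(Y=17) = C(16,4) · p^5 · (1−p)^12
= 1820 · 0.00032 · 0.068719 = 0.04002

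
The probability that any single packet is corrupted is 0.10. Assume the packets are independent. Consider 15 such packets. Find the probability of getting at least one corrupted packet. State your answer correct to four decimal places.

0.7941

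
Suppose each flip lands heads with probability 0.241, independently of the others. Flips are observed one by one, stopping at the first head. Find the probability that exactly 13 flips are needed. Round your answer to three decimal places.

Geometric (trials to first success), p = 0.241.
P(Y = 13) = (1−p)^12 · p = 0.036551 · 0.241 = 0.00881

0.009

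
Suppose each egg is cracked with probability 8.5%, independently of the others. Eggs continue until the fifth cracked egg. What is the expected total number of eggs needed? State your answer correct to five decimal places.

58.82353

Y = total eggs until the fifth success; negative binomial with r=5, p=0.085.
E[Y] = r / p = 5 / 0.085 = 58.8235294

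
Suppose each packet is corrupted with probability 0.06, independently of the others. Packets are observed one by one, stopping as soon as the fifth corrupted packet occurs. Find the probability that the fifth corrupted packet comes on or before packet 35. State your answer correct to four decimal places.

0.0563

Finishing within 35 packets ⇔ at least 5 successes in the first 35. With X ~ Binomial(35, 0.06), P(Y ≤ 35) = 1 − P(X ≤ 4).
  k=0: C(35,0)·0.06^0·0.94^35 = 0.114677
  k=1: C(35,1)·0.06^1·0.94^34 = 0.256192
  k=2: C(35,2)·0.06^2·0.94^33 = 0.277996
  k=3: C(35,3)·0.06^3·0.94^32 = 0.195189
  k=4: C(35,4)·0.06^4·0.94^31 = 0.099671
1 − 0.943725 = 0.056275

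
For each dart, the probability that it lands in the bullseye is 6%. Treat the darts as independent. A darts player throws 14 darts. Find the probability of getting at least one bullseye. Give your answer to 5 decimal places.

P(at least one) = 1 − P(none) = 1 − (1 − 0.06)^14
= 1 − 0.4205232 = 0.5794768

0.57948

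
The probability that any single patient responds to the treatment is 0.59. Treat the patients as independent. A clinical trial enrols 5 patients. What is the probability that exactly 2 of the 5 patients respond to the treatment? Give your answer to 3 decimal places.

X ~ Binomial(n=5, p=0.59).
P(X=2) = C(5,2) · p^2 · (1−p)^3
= 10 · 0.3481 · 0.068921 = 0.23991

0.240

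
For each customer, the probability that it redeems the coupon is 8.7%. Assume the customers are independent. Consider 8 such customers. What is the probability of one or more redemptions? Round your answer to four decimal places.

0.5172

P(at least one) = 1 − P(none) = 1 − (1 − 0.087)^8
= 1 − 0.482799 = 0.517201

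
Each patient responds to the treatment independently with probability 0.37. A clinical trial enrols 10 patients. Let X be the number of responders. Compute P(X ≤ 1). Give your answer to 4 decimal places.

0.0677

X ~ Binomial(10, 0.37); P(X ≤ 1) = Σ C(10,k) p^k (1−p)^(10−k) over k:
  k=0: C(10,0)·0.37^0·0.63^10 = 0.009849
  k=1: C(10,1)·0.37^1·0.63^9 = 0.057845
Total = 0.067694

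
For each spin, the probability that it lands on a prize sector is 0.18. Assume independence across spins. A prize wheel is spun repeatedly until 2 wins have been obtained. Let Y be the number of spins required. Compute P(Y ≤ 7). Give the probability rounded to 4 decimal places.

0.3677

Finishing within 7 spins ⇔ at least 2 successes in the first 7. With X ~ Binomial(7, 0.18), P(Y ≤ 7) = 1 − P(X ≤ 1).
  k=0: C(7,0)·0.18^0·0.82^7 = 0.249285
  k=1: C(7,1)·0.18^1·0.82^6 = 0.383048
1 − 0.632334 = 0.367666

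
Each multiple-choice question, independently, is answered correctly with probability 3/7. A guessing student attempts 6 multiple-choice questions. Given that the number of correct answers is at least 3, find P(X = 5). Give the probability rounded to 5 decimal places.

X ~ Binomial(6, 0.428571). Want P(X=5 | X≥3) = P(X=5) / P(X≥3).
P(X=5) = C(6,5)·0.428571^5·0.571429^1 = 0.0495712
P(X≥3) = 1 − 0.0348154 − 0.1566694 − 0.2937552 = 0.5147600
Ratio = 0.0495712 / 0.5147600 = 0.0962996

0.09630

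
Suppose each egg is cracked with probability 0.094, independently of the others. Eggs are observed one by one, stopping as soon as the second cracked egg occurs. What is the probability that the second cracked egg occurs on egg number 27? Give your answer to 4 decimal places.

0.0195

Y = trial on which the second success occurs; negative binomial, r=2, p=0.094.
P(Y=27) = C(26,1) · p^2 · (1−p)^25
= 26 · 0.008836 · 0.084763 = 0.019473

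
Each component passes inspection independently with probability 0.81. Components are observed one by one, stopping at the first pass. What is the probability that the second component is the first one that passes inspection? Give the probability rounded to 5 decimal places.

Geometric (trials to first success), p = 0.81.
P(Y = 2) = (1−p)^1 · p = 0.19 · 0.81 = 0.1539000

0.15390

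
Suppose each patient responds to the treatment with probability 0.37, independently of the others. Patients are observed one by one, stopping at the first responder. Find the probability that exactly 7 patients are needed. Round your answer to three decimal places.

0.023

Geometric (trials to first success), p = 0.37.
P(Y = 7) = (1−p)^6 · p = 0.062524 · 0.37 = 0.02313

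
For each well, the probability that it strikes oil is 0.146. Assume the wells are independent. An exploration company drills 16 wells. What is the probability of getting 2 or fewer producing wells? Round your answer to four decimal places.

X ~ Binomial(16, 0.146); P(X ≤ 2) = Σ C(16,k) p^k (1−p)^(16−k) over k:
  k=0: C(16,0)·0.146^0·0.854^16 = 0.080043
  k=1: C(16,1)·0.146^1·0.854^15 = 0.218948
  k=2: C(16,2)·0.146^2·0.854^14 = 0.280735
Total = 0.579727

0.5797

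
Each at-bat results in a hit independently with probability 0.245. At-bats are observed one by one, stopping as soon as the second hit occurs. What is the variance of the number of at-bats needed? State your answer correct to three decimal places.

Y = total at-bats until the second success; negative binomial with r=2, p=0.245.
Var(Y) = r(1−p)/p² = 2·0.755 / 0.245² = 25.15618

25.156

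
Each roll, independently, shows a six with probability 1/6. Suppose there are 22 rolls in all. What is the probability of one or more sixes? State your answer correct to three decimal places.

P(at least one) = 1 − P(none) = 1 − (1 − 0.166667)^22
= 1 − 0.01811 = 0.98189

0.982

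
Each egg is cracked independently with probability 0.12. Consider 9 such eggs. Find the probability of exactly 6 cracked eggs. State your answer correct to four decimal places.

X ~ Binomial(n=9, p=0.12).
P(X=6) = C(9,6) · p^6 · (1−p)^3
= 84 · 2.986e-06 · 0.68147 = 0.000171

0.0002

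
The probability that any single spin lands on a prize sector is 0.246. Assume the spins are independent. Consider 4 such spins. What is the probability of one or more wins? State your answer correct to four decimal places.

0.6768

P(at least one) = 1 − P(none) = 1 − (1 − 0.246)^4
= 1 − 0.323210 = 0.676790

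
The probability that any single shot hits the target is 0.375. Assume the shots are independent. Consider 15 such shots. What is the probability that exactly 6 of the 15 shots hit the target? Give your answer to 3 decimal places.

0.203

X ~ Binomial(n=15, p=0.375).
P(X=6) = C(15,6) · p^6 · (1−p)^9
= 5005 · 0.0027809 · 0.014552 = 0.20254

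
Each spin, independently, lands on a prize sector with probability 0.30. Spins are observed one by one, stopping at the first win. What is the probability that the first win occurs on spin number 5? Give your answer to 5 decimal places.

Geometric (trials to first success), p = 0.30.
P(Y = 5) = (1−p)^4 · p = 0.2401 · 0.30 = 0.0720300

0.07203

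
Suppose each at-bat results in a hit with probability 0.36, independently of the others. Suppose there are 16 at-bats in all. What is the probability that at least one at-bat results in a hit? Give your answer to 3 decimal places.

0.999

P(at least one) = 1 − P(none) = 1 − (1 − 0.36)^16
= 1 − 0.00079 = 0.99921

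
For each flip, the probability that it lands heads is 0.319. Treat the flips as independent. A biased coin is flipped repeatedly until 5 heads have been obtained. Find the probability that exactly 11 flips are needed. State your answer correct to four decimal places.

0.0692

Y = trial on which the fifth success occurs; negative binomial, r=5, p=0.319.
P(Y=11) = C(10,4) · p^5 · (1−p)^6
= 210 · 0.0033033 · 0.099743 = 0.069192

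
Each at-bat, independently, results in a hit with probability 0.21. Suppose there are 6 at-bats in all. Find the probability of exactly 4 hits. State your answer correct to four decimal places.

X ~ Binomial(n=6, p=0.21).
P(X=4) = C(6,4) · p^4 · (1−p)^2
= 15 · 0.0019448 · 0.6241 = 0.018206

0.0182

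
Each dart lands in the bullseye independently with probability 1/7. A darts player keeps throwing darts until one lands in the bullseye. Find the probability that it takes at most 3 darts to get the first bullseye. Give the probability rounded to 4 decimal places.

0.3703

Y = number of darts to the first success; geometric, p = 0.142857.
P(Y ≤ 3) = 1 − (1−p)^3 = 1 − 0.629738 = 0.370262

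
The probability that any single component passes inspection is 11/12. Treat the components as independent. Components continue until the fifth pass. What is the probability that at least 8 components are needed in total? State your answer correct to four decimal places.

0.0157

Needing more than 7 components ⇔ fewer than 5 successes in the first 7. With X ~ Binomial(7, 0.916667), P(Y > 7) = P(X ≤ 4).
  k=0: C(7,0)·0.916667^0·0.083333^7 = 0.000000
  k=1: C(7,1)·0.916667^1·0.083333^6 = 0.000002
  k=2: C(7,2)·0.916667^2·0.083333^5 = 0.000071
  k=3: C(7,3)·0.916667^3·0.083333^4 = 0.001300
  k=4: C(7,4)·0.916667^4·0.083333^3 = 0.014301
P(X ≤ 4) = 0.015674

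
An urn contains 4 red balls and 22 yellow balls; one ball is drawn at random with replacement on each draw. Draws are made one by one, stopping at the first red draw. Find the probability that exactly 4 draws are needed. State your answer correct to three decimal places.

Geometric (trials to first success), p = 0.153846.
P(Y = 4) = (1−p)^3 · p = 0.60583 · 0.153846 = 0.09320

0.093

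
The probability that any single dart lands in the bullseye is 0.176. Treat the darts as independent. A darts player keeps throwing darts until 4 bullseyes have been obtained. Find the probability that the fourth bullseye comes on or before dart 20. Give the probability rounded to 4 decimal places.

0.4784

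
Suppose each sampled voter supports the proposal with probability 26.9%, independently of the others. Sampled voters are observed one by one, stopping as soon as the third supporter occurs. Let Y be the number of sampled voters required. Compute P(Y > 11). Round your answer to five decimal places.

0.39797

Needing more than 11 sampled voters ⇔ fewer than 3 successes in the first 11. With X ~ Binomial(11, 0.269), P(Y > 11) = P(X ≤ 2).
  k=0: C(11,0)·0.269^0·0.731^11 = 0.0318487
  k=1: C(11,1)·0.269^1·0.731^10 = 0.1289195
  k=2: C(11,2)·0.269^2·0.731^9 = 0.2372049
P(X ≤ 2) = 0.3979731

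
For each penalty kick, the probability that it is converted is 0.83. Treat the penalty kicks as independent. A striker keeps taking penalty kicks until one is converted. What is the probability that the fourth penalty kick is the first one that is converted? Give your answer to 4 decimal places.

0.0041

Geometric (trials to first success), p = 0.83.
P(Y = 4) = (1−p)^3 · p = 0.004913 · 0.83 = 0.004078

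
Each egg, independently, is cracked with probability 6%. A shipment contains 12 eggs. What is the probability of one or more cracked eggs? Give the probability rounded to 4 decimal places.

P(at least one) = 1 − P(none) = 1 − (1 − 0.06)^12
= 1 − 0.475920 = 0.524080

0.5241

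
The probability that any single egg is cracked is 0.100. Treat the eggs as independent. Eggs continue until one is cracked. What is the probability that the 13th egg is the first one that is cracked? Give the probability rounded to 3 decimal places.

Geometric (trials to first success), p = 0.10.
P(Y = 13) = (1−p)^12 · p = 0.28243 · 0.10 = 0.02824

0.028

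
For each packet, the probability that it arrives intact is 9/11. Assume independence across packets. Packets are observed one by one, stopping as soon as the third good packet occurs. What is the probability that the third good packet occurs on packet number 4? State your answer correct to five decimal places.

Y = trial on which the third success occurs; negative binomial, r=3, p=0.818182.
P(Y=4) = C(3,2) · p^3 · (1−p)^1
= 3 · 0.54771 · 0.18182 = 0.2987501

0.29875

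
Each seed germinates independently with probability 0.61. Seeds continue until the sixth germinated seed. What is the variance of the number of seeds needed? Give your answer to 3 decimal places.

6.289

Y = total seeds until the sixth success; negative binomial with r=6, p=0.61.
Var(Y) = r(1−p)/p² = 6·0.39 / 0.61² = 6.28863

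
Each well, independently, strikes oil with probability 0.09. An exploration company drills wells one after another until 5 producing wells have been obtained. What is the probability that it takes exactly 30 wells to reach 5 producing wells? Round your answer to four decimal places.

Y = trial on which the fifth success occurs; negative binomial, r=5, p=0.09.
P(Y=30) = C(29,4) · p^5 · (1−p)^25
= 23751 · 5.9049e-06 · 0.094631 = 0.013272

0.0133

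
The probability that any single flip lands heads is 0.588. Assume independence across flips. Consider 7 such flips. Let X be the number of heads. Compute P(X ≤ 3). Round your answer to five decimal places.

0.31335

X ~ Binomial(7, 0.588); P(X ≤ 3) = Σ C(7,k) p^k (1−p)^(7−k) over k:
  k=0: C(7,0)·0.588^0·0.412^7 = 0.0020150
  k=1: C(7,1)·0.588^1·0.412^6 = 0.0201307
  k=2: C(7,2)·0.588^2·0.412^5 = 0.0861906
  k=3: C(7,3)·0.588^3·0.412^4 = 0.2050165
Total = 0.3133529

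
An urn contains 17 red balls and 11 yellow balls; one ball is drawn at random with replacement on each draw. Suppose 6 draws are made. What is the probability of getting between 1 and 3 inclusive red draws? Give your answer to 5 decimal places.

X ~ Binomial(6, 0.607143); P(1 ≤ X ≤ 3) = Σ C(6,k) p^k (1−p)^(6−k) over k:
  k=1: C(6,1)·0.607143^1·0.392857^5 = 0.0340891
  k=2: C(6,2)·0.607143^2·0.392857^4 = 0.1317078
  k=3: C(6,3)·0.607143^3·0.392857^3 = 0.2713980
Total = 0.4371949

0.43719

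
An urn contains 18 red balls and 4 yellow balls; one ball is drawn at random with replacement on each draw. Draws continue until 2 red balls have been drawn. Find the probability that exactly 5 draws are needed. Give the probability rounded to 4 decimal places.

Y = trial on which the second success occurs; negative binomial, r=2, p=0.818182.
P(Y=5) = C(4,1) · p^2 · (1−p)^3
= 4 · 0.66942 · 0.0060105 = 0.016094

0.0161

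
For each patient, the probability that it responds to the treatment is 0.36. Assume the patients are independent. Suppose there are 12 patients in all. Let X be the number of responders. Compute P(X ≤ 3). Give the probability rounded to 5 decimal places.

0.32012

X ~ Binomial(12, 0.36); P(X ≤ 3) = Σ C(12,k) p^k (1−p)^(12−k) over k:
  k=0: C(12,0)·0.36^0·0.64^12 = 0.0047224
  k=1: C(12,1)·0.36^1·0.64^11 = 0.0318760
  k=2: C(12,2)·0.36^2·0.64^10 = 0.0986163
  k=3: C(12,3)·0.36^3·0.64^9 = 0.1849056
Total = 0.3201202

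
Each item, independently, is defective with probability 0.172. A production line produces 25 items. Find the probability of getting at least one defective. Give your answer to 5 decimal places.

P(at least one) = 1 − P(none) = 1 − (1 − 0.172)^25
= 1 − 0.0089281 = 0.9910719

0.99107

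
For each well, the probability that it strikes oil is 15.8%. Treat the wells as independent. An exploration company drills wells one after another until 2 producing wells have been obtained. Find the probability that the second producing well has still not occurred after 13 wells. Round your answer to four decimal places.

0.3677

Needing more than 13 wells ⇔ fewer than 2 successes in the first 13. With X ~ Binomial(13, 0.158), P(Y > 13) = P(X ≤ 1).
  k=0: C(13,0)·0.158^0·0.842^13 = 0.106920
  k=1: C(13,1)·0.158^1·0.842^12 = 0.260823
P(X ≤ 1) = 0.367742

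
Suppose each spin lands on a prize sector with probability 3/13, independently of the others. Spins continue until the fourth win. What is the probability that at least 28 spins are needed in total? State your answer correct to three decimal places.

Needing more than 27 spins ⇔ fewer than 4 successes in the first 27. With X ~ Binomial(27, 0.230769), P(Y > 27) = P(X ≤ 3).
  k=0: C(27,0)·0.230769^0·0.769231^27 = 0.00084
  k=1: C(27,1)·0.230769^1·0.769231^26 = 0.00679
  k=2: C(27,2)·0.230769^2·0.769231^25 = 0.02649
  k=3: C(27,3)·0.230769^3·0.769231^24 = 0.06622
P(X ≤ 3) = 0.10035

0.100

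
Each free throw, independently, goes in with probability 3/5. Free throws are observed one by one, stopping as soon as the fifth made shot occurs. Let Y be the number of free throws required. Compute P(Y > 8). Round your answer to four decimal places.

Needing more than 8 free throws ⇔ fewer than 5 successes in the first 8. With X ~ Binomial(8, 0.60), P(Y > 8) = P(X ≤ 4).
  k=0: C(8,0)·0.60^0·0.40^8 = 0.000655
  k=1: C(8,1)·0.60^1·0.40^7 = 0.007864
  k=2: C(8,2)·0.60^2·0.40^6 = 0.041288
  k=3: C(8,3)·0.60^3·0.40^5 = 0.123863
  k=4: C(8,4)·0.60^4·0.40^4 = 0.232243
P(X ≤ 4) = 0.405914

0.4059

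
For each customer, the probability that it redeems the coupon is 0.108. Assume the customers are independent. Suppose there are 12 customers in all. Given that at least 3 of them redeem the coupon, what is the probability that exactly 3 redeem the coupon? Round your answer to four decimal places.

0.7499

X ~ Binomial(12, 0.108). Want P(X=3 | X≥3) = P(X=3) / P(X≥3).
P(X=3) = C(12,3)·0.108^3·0.892^9 = 0.099078
P(X≥3) = 1 − 0.253734 − 0.368654 − 0.245493 = 0.132119
Ratio = 0.099078 / 0.132119 = 0.749914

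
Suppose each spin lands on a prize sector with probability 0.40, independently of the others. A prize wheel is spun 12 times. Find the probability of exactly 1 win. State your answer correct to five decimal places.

0.01741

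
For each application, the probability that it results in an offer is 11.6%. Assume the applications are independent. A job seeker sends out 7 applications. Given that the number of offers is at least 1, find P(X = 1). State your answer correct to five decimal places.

X ~ Binomial(7, 0.116). Want P(X=1 | X≥1) = P(X=1) / P(X≥1).
P(X=1) = C(7,1)·0.116^1·0.884^6 = 0.3874981
P(X≥1) = 1 − 0.4218576 = 0.5781424
Ratio = 0.3874981 / 0.5781424 = 0.6702469

0.67025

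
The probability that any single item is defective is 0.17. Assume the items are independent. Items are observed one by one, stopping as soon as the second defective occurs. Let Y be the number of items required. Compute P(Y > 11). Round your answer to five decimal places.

0.41893

Needing more than 11 items ⇔ fewer than 2 successes in the first 11. With X ~ Binomial(11, 0.17), P(Y > 11) = P(X ≤ 1).
  k=0: C(11,0)·0.17^0·0.83^11 = 0.1287831
  k=1: C(11,1)·0.17^1·0.83^10 = 0.2901500
P(X ≤ 1) = 0.4189331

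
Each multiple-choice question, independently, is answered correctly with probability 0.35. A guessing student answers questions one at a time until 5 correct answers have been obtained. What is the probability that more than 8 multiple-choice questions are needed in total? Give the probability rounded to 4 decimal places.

Needing more than 8 multiple-choice questions ⇔ fewer than 5 successes in the first 8. With X ~ Binomial(8, 0.35), P(Y > 8) = P(X ≤ 4).
  k=0: C(8,0)·0.35^0·0.65^8 = 0.031864
  k=1: C(8,1)·0.35^1·0.65^7 = 0.137262
  k=2: C(8,2)·0.35^2·0.65^6 = 0.258687
  k=3: C(8,3)·0.35^3·0.65^5 = 0.278586
  k=4: C(8,4)·0.35^4·0.65^4 = 0.187510
P(X ≤ 4) = 0.893909

0.8939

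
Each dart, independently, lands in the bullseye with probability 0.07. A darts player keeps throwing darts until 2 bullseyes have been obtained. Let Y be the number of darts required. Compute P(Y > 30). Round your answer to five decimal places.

0.36936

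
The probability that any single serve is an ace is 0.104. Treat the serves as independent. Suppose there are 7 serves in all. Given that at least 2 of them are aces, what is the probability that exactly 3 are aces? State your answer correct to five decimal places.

X ~ Binomial(7, 0.104). Want P(X=3 | X≥2) = P(X=3) / P(X≥2).
P(X=3) = C(7,3)·0.104^3·0.896^4 = 0.0253747
P(X≥2) = 1 − 0.4636135 − 0.3766860 = 0.1597005
Ratio = 0.0253747 / 0.1597005 = 0.1588890

0.15889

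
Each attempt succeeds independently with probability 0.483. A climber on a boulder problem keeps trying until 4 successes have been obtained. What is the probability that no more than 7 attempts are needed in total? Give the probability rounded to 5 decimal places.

Finishing within 7 attempts ⇔ at least 4 successes in the first 7. With X ~ Binomial(7, 0.483), P(Y ≤ 7) = 1 − P(X ≤ 3).
  k=0: C(7,0)·0.483^0·0.517^7 = 0.0098727
  k=1: C(7,1)·0.483^1·0.517^6 = 0.0645637
  k=2: C(7,2)·0.483^2·0.517^5 = 0.1809532
  k=3: C(7,3)·0.483^3·0.517^4 = 0.2817550
1 − 0.5371445 = 0.4628555

0.46286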